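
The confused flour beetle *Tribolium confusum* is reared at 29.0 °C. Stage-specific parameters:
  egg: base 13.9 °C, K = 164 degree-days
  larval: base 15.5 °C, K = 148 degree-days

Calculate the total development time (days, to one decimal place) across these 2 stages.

egg: 164 / (29.0 − 13.9) = 164 / 15.1 = 10.861 d.
larval: 148 / (29.0 − 15.5) = 148 / 13.5 = 10.963 d.
Sum = 21.824 ≈ 21.8 days.

21.8 days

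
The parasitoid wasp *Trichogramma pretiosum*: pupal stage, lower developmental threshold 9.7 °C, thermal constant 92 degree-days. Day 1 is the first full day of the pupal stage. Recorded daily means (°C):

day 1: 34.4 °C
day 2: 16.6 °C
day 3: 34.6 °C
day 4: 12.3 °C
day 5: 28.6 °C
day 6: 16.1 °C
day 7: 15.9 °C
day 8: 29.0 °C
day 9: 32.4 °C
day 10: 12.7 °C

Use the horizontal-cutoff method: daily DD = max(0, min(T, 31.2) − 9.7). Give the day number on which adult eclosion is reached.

day 8

Daily DD above 9.7 °C (capped at 21.5): 21.5, 6.9, 21.5, 2.6, 18.9, 6.4, 6.2, 19.3, 21.5, 3.0.
Cumulative: 21.5, 28.4, 49.9, 52.5, 71.4, 77.8, 84.0, 103.3, 124.8, 127.8.
The total first reaches 92 DD on day 8.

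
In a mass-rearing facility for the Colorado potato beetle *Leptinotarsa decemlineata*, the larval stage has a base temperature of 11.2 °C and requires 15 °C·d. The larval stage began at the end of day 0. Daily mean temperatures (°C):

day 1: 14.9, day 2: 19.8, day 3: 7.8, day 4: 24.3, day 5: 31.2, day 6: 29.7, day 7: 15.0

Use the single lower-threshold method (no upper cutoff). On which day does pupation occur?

Daily DD above 11.2 °C: 3.7, 8.6, 0.0, 13.1, 20.0, 18.5, 3.8.
Cumulative: 3.7, 12.3, 12.3, 25.4, 45.4, 63.9, 67.7.
The total first reaches 15 DD on day 4.

day 4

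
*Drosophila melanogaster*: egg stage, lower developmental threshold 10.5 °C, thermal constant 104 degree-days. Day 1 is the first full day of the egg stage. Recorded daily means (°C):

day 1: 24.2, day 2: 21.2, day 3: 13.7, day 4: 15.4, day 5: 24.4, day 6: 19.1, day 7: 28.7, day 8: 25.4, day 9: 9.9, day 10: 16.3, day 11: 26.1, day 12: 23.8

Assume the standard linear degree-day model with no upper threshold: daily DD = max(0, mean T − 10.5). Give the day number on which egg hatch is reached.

day 11

Daily DD above 10.5 °C: 13.7, 10.7, 3.2, 4.9, 13.9, 8.6, 18.2, 14.9, 0.0, 5.8, 15.6, 13.3.
Cumulative: 13.7, 24.4, 27.6, 32.5, 46.4, 55.0, 73.2, 88.1, 88.1, 93.9, 109.5, 122.8.
The total first reaches 104 DD on day 11.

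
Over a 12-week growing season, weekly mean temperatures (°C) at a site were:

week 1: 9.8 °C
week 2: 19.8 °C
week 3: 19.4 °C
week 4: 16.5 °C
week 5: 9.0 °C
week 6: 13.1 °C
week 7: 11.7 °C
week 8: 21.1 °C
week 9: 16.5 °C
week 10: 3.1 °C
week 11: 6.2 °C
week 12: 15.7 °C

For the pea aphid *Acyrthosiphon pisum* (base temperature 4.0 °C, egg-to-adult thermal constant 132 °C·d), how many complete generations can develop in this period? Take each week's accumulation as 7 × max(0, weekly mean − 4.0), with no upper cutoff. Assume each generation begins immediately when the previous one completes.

Weekly DD (7 × max(0, T̄ − 4.0)): 40.6, 110.6, 107.8, 87.5, 35.0, 63.7, 53.9, 119.7, 87.5, 0.0, 15.4, 81.9.
Season total = 803.6 DD.
Complete generations = ⌊803.6 / 132⌋ = 6.

6 generations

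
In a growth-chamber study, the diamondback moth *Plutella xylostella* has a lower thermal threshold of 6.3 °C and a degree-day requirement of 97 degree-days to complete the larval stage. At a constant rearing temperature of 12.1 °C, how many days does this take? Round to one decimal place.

16.7 days

Daily accumulation = 12.1 − 6.3 = 5.8 DD/day.
Duration = 97 / 5.8 = 16.724 ≈ 16.7 days.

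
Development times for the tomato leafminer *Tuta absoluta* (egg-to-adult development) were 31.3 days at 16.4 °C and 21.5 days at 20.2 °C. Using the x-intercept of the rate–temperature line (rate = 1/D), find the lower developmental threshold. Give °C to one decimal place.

Linear rate model ⇒ the product D·(T − T_b) is constant across temperatures.
31.3·(16.4 − T_b) = 21.5·(20.2 − T_b)
T_b = (31.3·16.4 − 21.5·20.2) / (31.3 − 21.5) = 79.02 / 9.8 = 8.063 °C ≈ 8.1 °C.

8.1 °C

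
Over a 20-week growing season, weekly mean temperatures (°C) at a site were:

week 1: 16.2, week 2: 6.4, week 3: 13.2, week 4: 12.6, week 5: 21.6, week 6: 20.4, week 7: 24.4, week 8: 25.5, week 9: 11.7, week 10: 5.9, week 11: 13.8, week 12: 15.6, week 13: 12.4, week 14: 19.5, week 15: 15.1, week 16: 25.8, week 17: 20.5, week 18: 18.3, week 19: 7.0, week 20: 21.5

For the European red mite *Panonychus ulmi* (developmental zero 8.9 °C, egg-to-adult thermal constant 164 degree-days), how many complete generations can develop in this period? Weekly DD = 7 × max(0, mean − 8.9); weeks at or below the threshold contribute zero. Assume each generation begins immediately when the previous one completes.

6 generations

Weekly DD (7 × max(0, T̄ − 8.9)): 51.1, 0.0, 30.1, 25.9, 88.9, 80.5, 108.5, 116.2, 19.6, 0.0, 34.3, 46.9, 24.5, 74.2, 43.4, 118.3, 81.2, 65.8, 0.0, 88.2.
Season total = 1097.6 DD.
Complete generations = ⌊1097.6 / 164⌋ = 6.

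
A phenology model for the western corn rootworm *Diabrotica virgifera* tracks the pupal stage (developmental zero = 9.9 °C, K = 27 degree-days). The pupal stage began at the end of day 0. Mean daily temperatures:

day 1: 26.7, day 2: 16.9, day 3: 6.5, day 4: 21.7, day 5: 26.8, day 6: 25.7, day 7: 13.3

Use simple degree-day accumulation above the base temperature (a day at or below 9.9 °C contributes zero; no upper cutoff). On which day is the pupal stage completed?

Daily DD above 9.9 °C: 16.8, 7.0, 0.0, 11.8, 16.9, 15.8, 3.4.
Cumulative: 16.8, 23.8, 23.8, 35.6, 52.5, 68.3, 71.7.
The total first reaches 27 DD on day 4.

day 4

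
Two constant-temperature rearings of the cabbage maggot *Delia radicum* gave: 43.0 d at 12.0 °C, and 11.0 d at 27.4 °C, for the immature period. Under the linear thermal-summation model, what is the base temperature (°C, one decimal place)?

6.7 °C

Equal thermal constants: D₁(T₁ − T_b) = D₂(T₂ − T_b).
43.0·(12.0 − T_b) = 11.0·(27.4 − T_b)
T_b = (43.0·12.0 − 11.0·27.4) / (43.0 − 11.0) = 214.60 / 32.0 = 6.706 °C ≈ 6.7 °C.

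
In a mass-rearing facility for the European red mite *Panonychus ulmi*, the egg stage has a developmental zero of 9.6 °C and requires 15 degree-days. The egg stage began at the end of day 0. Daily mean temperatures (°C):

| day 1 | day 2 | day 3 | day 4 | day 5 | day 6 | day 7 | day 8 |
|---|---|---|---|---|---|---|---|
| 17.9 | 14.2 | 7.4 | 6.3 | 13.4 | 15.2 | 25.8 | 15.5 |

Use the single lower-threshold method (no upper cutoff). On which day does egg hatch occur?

Daily DD above 9.6 °C: 8.3, 4.6, 0.0, 0.0, 3.8, 5.6, 16.2, 5.9.
Cumulative: 8.3, 12.9, 12.9, 12.9, 16.7, 22.3, 38.5, 44.4.
The total first reaches 15 DD on day 5.

day 5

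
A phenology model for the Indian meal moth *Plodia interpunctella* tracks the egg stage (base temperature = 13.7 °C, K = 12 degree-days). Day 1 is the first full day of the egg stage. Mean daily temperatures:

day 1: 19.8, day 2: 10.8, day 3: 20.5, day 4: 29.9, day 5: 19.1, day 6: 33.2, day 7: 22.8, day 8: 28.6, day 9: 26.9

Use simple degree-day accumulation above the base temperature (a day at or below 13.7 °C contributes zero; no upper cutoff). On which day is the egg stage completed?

Daily DD above 13.7 °C: 6.1, 0.0, 6.8, 16.2, 5.4, 19.5, 9.1, 14.9, 13.2.
Cumulative: 6.1, 6.1, 12.9, 29.1, 34.5, 54.0, 63.1, 78.0, 91.2.
The total first reaches 12 DD on day 3.

day 3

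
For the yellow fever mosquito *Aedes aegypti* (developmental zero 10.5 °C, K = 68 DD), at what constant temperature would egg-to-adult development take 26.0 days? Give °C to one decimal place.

Required daily accumulation = 68 / 26.0 = 2.615 DD/day.
T = T_base + 2.615 = 10.5 + 2.615 = 13.115 ≈ 13.1 °C.

13.1 °C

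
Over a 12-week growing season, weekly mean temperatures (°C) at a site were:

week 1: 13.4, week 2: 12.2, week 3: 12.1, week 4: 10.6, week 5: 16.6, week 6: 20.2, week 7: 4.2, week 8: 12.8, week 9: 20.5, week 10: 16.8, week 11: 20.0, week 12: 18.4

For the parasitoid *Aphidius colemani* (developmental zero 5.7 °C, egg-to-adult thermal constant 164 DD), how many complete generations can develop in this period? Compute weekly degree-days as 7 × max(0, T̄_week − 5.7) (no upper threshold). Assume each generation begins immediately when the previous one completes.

4 generations

Weekly DD (7 × max(0, T̄ − 5.7)): 53.9, 45.5, 44.8, 34.3, 76.3, 101.5, 0.0, 49.7, 103.6, 77.7, 100.1, 88.9.
Season total = 776.3 DD.
Complete generations = ⌊776.3 / 164⌋ = 4.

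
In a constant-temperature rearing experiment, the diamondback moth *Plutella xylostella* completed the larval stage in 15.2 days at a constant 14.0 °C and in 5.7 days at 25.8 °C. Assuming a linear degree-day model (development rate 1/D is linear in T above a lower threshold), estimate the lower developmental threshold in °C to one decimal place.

6.9 °C

Equal thermal constants: D₁(T₁ − T_b) = D₂(T₂ − T_b).
15.2·(14.0 − T_b) = 5.7·(25.8 − T_b)
T_b = (15.2·14.0 − 5.7·25.8) / (15.2 − 5.7) = 65.74 / 9.5 = 6.920 °C ≈ 6.9 °C.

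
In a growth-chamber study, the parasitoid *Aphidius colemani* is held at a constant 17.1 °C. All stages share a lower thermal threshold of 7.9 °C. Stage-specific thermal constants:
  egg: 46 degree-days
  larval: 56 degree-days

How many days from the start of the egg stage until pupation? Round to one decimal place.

11.1 days

Daily accumulation at 17.1 °C = 17.1 − 7.9 = 9.2 DD/day.
Total K = 46 + 56 = 102 DD.
Total duration = 102 / 9.2 = 11.087 ≈ 11.1 days.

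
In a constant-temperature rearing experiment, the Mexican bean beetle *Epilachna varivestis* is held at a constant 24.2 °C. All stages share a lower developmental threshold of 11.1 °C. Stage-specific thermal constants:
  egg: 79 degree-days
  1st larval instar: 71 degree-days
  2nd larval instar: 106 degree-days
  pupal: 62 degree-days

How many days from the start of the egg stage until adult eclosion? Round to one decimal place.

Daily accumulation at 24.2 °C = 24.2 − 11.1 = 13.1 DD/day.
Total K = 79 + 71 + 106 + 62 = 318 DD.
Total duration = 318 / 13.1 = 24.275 ≈ 24.3 days.

24.3 days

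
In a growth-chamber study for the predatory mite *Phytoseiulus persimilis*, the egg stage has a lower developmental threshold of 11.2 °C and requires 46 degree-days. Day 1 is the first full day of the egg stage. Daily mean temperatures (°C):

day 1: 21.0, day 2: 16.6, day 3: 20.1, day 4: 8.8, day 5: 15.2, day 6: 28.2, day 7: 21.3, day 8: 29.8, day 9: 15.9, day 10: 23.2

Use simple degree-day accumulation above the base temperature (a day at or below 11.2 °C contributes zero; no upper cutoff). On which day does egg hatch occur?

Daily DD above 11.2 °C: 9.8, 5.4, 8.9, 0.0, 4.0, 17.0, 10.1, 18.6, 4.7, 12.0.
Cumulative: 9.8, 15.2, 24.1, 24.1, 28.1, 45.1, 55.2, 73.8, 78.5, 90.5.
The total first reaches 46 DD on day 7.

day 7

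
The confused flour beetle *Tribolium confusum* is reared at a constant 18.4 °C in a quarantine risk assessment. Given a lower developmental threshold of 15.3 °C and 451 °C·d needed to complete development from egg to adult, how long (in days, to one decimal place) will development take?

Daily accumulation = 18.4 − 15.3 = 3.1 DD/day.
Duration = 451 / 3.1 = 145.484 ≈ 145.5 days.

145.5 days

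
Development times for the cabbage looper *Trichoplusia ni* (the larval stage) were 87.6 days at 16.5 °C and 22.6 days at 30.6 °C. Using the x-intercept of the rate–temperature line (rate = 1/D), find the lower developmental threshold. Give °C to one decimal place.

11.6 °C

Linear rate model ⇒ the product D·(T − T_b) is constant across temperatures.
87.6·(16.5 − T_b) = 22.6·(30.6 − T_b)
T_b = (87.6·16.5 − 22.6·30.6) / (87.6 − 22.6) = 753.84 / 65.0 = 11.598 °C ≈ 11.6 °C.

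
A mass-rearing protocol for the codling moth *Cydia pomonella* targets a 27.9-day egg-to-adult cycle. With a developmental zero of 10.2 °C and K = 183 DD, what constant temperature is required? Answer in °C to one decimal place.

Required daily accumulation = 183 / 27.9 = 6.559 DD/day.
T = T_base + 6.559 = 10.2 + 6.559 = 16.759 ≈ 16.8 °C.

16.8 °C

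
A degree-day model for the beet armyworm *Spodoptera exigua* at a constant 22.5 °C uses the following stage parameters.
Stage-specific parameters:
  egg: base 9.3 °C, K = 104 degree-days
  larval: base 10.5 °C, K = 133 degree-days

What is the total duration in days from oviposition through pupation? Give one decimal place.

egg: 104 / (22.5 − 9.3) = 104 / 13.2 = 7.879 d.
larval: 133 / (22.5 − 10.5) = 133 / 12.0 = 11.083 d.
Sum = 18.962 ≈ 19.0 days.

19.0 days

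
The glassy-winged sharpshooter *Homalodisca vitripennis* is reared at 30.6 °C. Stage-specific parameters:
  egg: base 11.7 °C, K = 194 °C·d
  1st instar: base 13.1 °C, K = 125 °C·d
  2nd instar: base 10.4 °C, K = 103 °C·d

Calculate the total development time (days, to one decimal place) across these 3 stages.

22.5 days

egg: 194 / (30.6 − 11.7) = 194 / 18.9 = 10.265 d.
1st instar: 125 / (30.6 − 13.1) = 125 / 17.5 = 7.143 d.
2nd instar: 103 / (30.6 − 10.4) = 103 / 20.2 = 5.099 d.
Sum = 22.506 ≈ 22.5 days.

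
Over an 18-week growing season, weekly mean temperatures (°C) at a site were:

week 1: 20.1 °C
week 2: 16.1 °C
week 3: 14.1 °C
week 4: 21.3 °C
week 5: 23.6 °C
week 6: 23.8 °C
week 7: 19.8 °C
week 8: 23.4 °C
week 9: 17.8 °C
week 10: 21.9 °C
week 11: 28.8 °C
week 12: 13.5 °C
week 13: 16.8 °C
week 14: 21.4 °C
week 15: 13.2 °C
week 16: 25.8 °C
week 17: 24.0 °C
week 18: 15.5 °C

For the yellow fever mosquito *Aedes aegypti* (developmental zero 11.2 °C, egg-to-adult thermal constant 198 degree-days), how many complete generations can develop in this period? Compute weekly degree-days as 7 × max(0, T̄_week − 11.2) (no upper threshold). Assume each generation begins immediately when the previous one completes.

Weekly DD (7 × max(0, T̄ − 11.2)): 62.3, 34.3, 20.3, 70.7, 86.8, 88.2, 60.2, 85.4, 46.2, 74.9, 123.2, 16.1, 39.2, 71.4, 14.0, 102.2, 89.6, 30.1.
Season total = 1115.1 DD.
Complete generations = ⌊1115.1 / 198⌋ = 5.

5 generations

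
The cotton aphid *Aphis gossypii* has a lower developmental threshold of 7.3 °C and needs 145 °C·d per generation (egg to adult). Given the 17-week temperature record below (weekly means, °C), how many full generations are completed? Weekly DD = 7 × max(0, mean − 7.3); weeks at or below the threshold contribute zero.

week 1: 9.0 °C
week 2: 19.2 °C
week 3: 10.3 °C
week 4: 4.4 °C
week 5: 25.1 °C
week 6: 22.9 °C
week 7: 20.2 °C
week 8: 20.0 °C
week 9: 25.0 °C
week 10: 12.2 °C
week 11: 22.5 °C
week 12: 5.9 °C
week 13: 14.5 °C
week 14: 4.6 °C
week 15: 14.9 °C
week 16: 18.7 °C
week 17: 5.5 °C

6 generations

Weekly DD (7 × max(0, T̄ − 7.3)): 11.9, 83.3, 21.0, 0.0, 124.6, 109.2, 90.3, 88.9, 123.9, 34.3, 106.4, 0.0, 50.4, 0.0, 53.2, 79.8, 0.0.
Season total = 977.2 DD.
Complete generations = ⌊977.2 / 145⌋ = 6.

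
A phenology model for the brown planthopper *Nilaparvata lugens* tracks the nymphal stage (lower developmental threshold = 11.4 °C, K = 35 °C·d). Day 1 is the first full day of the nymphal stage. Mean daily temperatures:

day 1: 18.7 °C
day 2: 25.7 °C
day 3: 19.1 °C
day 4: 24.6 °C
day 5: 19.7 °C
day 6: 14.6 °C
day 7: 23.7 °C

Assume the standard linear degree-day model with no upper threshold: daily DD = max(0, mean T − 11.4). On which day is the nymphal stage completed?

Daily DD above 11.4 °C: 7.3, 14.3, 7.7, 13.2, 8.3, 3.2, 12.3.
Cumulative: 7.3, 21.6, 29.3, 42.5, 50.8, 54.0, 66.3.
The total first reaches 35 DD on day 4.

day 4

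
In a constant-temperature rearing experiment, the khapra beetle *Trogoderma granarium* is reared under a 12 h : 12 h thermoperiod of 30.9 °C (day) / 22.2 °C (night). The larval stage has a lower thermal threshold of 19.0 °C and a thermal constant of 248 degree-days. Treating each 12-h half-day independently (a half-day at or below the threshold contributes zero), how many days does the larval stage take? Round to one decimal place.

Day half: max(0, 30.9 − 19.0) × 0.5 = 11.9 × 0.5 = 5.95 DD.
Night half: max(0, 22.2 − 19.0) × 0.5 = 3.2 × 0.5 = 1.60 DD.
Per 24 h: 7.55 DD/day.
Duration = 248 / 7.55 = 32.848 ≈ 32.8 days.

32.8 days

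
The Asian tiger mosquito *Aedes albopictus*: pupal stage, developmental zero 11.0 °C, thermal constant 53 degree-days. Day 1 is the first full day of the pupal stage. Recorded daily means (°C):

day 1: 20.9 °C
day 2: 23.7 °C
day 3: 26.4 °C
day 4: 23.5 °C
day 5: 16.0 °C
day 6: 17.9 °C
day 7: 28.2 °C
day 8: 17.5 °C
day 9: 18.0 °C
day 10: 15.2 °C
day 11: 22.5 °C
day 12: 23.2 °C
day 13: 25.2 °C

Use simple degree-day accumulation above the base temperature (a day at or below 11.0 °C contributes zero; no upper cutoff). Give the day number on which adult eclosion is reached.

day 5

Daily DD above 11.0 °C: 9.9, 12.7, 15.4, 12.5, 5.0, 6.9, 17.2, 6.5, 7.0, 4.2, 11.5, 12.2, 14.2.
Cumulative: 9.9, 22.6, 38.0, 50.5, 55.5, 62.4, 79.6, 86.1, 93.1, 97.3, 108.8, 121.0, 135.2.
The total first reaches 53 DD on day 5.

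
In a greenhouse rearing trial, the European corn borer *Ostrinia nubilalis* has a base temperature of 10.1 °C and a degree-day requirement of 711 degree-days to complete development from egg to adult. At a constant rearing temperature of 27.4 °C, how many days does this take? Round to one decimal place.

41.1 days

Daily accumulation = 27.4 − 10.1 = 17.3 DD/day.
Duration = 711 / 17.3 = 41.098 ≈ 41.1 days.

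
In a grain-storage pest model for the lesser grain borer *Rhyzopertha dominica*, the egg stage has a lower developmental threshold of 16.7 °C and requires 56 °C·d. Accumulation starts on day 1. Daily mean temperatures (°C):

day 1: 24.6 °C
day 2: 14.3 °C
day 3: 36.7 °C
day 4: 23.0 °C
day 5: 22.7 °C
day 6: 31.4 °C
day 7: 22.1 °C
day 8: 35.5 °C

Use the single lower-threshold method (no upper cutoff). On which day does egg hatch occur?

Daily DD above 16.7 °C: 7.9, 0.0, 20.0, 6.3, 6.0, 14.7, 5.4, 18.8.
Cumulative: 7.9, 7.9, 27.9, 34.2, 40.2, 54.9, 60.3, 79.1.
The total first reaches 56 DD on day 7.

day 7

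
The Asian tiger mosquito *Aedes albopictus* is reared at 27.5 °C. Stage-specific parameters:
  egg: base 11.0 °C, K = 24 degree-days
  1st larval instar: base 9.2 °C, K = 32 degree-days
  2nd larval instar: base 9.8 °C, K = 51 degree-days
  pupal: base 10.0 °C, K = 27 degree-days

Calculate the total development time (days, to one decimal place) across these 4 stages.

egg: 24 / (27.5 − 11.0) = 24 / 16.5 = 1.455 d.
1st larval instar: 32 / (27.5 − 9.2) = 32 / 18.3 = 1.749 d.
2nd larval instar: 51 / (27.5 − 9.8) = 51 / 17.7 = 2.881 d.
pupal: 27 / (27.5 − 10.0) = 27 / 17.5 = 1.543 d.
Sum = 7.627 ≈ 7.6 days.

7.6 days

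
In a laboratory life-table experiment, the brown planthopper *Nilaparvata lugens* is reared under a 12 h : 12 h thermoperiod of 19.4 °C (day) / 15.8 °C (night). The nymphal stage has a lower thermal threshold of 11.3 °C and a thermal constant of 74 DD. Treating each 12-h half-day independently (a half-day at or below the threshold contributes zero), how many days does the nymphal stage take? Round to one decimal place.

Day half: max(0, 19.4 − 11.3) × 0.5 = 8.1 × 0.5 = 4.05 DD.
Night half: max(0, 15.8 − 11.3) × 0.5 = 4.5 × 0.5 = 2.25 DD.
Per 24 h: 6.30 DD/day.
Duration = 74 / 6.30 = 11.746 ≈ 11.7 days.

11.7 days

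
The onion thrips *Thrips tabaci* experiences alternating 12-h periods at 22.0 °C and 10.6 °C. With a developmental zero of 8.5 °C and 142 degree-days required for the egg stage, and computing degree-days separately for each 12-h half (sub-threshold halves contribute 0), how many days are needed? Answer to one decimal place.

18.2 days

Day half: max(0, 22.0 − 8.5) × 0.5 = 13.5 × 0.5 = 6.75 DD.
Night half: max(0, 10.6 − 8.5) × 0.5 = 2.1 × 0.5 = 1.05 DD.
Per 24 h: 7.80 DD/day.
Duration = 142 / 7.80 = 18.205 ≈ 18.2 days.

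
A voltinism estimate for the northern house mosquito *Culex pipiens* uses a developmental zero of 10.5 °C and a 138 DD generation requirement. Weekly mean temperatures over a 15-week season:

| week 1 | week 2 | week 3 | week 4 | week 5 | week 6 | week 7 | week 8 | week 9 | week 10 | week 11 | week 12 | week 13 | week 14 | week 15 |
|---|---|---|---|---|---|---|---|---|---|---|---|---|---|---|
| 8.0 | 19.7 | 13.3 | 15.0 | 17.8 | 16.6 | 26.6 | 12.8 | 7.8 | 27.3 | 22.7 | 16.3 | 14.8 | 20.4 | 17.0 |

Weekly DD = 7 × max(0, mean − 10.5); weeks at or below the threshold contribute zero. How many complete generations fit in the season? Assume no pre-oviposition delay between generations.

Weekly DD (7 × max(0, T̄ − 10.5)): 0.0, 64.4, 19.6, 31.5, 51.1, 42.7, 112.7, 16.1, 0.0, 117.6, 85.4, 40.6, 30.1, 69.3, 45.5.
Season total = 726.6 DD.
Complete generations = ⌊726.6 / 138⌋ = 5.

5 generations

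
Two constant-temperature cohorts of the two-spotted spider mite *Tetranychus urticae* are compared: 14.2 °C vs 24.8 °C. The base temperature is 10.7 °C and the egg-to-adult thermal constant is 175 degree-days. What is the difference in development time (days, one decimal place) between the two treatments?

37.6 days

At 14.2 °C: 175 / (14.2 − 10.7) = 175 / 3.5 = 50.000 d.
At 24.8 °C: 175 / (24.8 − 10.7) = 175 / 14.1 = 12.411 d.
Difference = |50.000 − 12.411| = 37.589 ≈ 37.6 days.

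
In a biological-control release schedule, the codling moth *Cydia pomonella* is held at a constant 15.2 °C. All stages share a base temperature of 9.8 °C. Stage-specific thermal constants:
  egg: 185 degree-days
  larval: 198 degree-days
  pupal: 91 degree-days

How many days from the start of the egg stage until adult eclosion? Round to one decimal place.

Daily accumulation at 15.2 °C = 15.2 − 9.8 = 5.4 DD/day.
Total K = 185 + 198 + 91 = 474 DD.
Total duration = 474 / 5.4 = 87.778 ≈ 87.8 days.

87.8 days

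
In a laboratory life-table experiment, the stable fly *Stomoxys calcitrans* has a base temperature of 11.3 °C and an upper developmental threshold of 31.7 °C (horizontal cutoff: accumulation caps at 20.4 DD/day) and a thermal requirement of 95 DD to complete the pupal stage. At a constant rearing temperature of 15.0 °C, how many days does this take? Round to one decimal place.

25.7 days

Daily accumulation = 15.0 − 11.3 = 3.7 DD/day.
Duration = 95 / 3.7 = 25.676 ≈ 25.7 days.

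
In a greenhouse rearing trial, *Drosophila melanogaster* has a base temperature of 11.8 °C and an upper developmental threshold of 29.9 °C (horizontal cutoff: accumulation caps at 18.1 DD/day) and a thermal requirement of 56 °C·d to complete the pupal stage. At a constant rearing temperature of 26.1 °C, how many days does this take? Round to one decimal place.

Daily accumulation = 26.1 − 11.8 = 14.3 DD/day.
Duration = 56 / 14.3 = 3.916 ≈ 3.9 days.

3.9 days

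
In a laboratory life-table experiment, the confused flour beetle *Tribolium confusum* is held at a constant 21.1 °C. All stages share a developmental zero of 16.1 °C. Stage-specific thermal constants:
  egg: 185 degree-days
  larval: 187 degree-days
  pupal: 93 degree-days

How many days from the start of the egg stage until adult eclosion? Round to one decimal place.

Daily accumulation at 21.1 °C = 21.1 − 16.1 = 5.0 DD/day.
Total K = 185 + 187 + 93 = 465 DD.
Total duration = 465 / 5.0 = 93.000 ≈ 93.0 days.

93.0 days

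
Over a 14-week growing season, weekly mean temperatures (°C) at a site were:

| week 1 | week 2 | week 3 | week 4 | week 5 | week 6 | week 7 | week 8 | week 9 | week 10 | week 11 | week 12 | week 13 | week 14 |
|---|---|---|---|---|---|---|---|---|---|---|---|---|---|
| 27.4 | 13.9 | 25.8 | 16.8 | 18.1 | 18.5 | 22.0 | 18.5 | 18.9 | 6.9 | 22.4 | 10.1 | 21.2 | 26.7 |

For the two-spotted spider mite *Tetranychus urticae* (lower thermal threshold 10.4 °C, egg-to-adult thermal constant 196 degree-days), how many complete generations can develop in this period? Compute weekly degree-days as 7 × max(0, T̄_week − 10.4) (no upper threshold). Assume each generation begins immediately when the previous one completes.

4 generations

Weekly DD (7 × max(0, T̄ − 10.4)): 119.0, 24.5, 107.8, 44.8, 53.9, 56.7, 81.2, 56.7, 59.5, 0.0, 84.0, 0.0, 75.6, 114.1.
Season total = 877.8 DD.
Complete generations = ⌊877.8 / 196⌋ = 4.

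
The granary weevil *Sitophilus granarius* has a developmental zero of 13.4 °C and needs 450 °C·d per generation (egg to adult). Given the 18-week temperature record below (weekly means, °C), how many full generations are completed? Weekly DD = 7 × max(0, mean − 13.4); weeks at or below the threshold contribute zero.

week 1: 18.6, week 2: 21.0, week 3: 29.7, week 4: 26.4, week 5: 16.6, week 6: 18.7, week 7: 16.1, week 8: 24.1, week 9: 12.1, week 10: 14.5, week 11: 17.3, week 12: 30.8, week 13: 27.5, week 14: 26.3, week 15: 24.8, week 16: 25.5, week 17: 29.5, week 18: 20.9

2 generations

Weekly DD (7 × max(0, T̄ − 13.4)): 36.4, 53.2, 114.1, 91.0, 22.4, 37.1, 18.9, 74.9, 0.0, 7.7, 27.3, 121.8, 98.7, 90.3, 79.8, 84.7, 112.7, 52.5.
Season total = 1123.5 DD.
Complete generations = ⌊1123.5 / 450⌋ = 2.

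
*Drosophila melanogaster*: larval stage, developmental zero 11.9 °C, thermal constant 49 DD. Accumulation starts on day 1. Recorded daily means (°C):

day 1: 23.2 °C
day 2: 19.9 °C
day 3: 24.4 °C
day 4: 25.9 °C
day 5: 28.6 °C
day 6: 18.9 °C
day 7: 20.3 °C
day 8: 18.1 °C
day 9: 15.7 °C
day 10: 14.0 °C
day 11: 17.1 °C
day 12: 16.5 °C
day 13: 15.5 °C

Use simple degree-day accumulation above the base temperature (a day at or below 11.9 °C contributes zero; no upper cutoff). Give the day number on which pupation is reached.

day 5

Daily DD above 11.9 °C: 11.3, 8.0, 12.5, 14.0, 16.7, 7.0, 8.4, 6.2, 3.8, 2.1, 5.2, 4.6, 3.6.
Cumulative: 11.3, 19.3, 31.8, 45.8, 62.5, 69.5, 77.9, 84.1, 87.9, 90.0, 95.2, 99.8, 103.4.
The total first reaches 49 DD on day 5.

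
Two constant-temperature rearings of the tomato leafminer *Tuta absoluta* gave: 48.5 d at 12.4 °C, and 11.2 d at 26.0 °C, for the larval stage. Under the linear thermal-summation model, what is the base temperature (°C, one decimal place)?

8.3 °C

Linear rate model ⇒ the product D·(T − T_b) is constant across temperatures.
48.5·(12.4 − T_b) = 11.2·(26.0 − T_b)
T_b = (48.5·12.4 − 11.2·26.0) / (48.5 − 11.2) = 310.20 / 37.3 = 8.316 °C ≈ 8.3 °C.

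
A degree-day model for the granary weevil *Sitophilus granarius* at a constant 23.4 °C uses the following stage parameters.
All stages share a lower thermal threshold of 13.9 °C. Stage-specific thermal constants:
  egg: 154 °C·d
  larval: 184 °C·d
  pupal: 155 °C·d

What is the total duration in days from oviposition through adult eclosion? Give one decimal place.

51.9 days

Daily accumulation at 23.4 °C = 23.4 − 13.9 = 9.5 DD/day.
Total K = 154 + 184 + 155 = 493 DD.
Total duration = 493 / 9.5 = 51.895 ≈ 51.9 days.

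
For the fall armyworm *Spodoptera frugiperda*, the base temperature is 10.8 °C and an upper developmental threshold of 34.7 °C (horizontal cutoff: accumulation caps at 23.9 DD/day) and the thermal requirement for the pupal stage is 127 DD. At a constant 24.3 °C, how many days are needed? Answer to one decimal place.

Daily accumulation = 24.3 − 10.8 = 13.5 DD/day.
Duration = 127 / 13.5 = 9.407 ≈ 9.4 days.

9.4 days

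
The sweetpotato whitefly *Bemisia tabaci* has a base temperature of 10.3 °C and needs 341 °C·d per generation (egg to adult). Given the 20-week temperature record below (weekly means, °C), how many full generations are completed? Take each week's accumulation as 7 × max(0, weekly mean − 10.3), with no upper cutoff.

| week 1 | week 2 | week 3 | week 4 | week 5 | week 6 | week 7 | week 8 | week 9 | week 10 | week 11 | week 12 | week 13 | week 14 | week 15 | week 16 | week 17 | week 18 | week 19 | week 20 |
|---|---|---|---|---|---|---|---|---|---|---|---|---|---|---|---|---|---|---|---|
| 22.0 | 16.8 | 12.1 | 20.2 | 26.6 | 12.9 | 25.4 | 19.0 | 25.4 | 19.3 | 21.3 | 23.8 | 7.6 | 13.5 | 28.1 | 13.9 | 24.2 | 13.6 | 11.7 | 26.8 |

Weekly DD (7 × max(0, T̄ − 10.3)): 81.9, 45.5, 12.6, 69.3, 114.1, 18.2, 105.7, 60.9, 105.7, 63.0, 77.0, 94.5, 0.0, 22.4, 124.6, 25.2, 97.3, 23.1, 9.8, 115.5.
Season total = 1266.3 DD.
Complete generations = ⌊1266.3 / 341⌋ = 3.

3 generations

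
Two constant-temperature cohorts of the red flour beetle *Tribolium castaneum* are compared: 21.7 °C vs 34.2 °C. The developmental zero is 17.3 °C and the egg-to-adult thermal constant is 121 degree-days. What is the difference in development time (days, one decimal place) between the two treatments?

20.3 days

At 21.7 °C: 121 / (21.7 − 17.3) = 121 / 4.4 = 27.500 d.
At 34.2 °C: 121 / (34.2 − 17.3) = 121 / 16.9 = 7.160 d.
Difference = |27.500 − 7.160| = 20.340 ≈ 20.3 days.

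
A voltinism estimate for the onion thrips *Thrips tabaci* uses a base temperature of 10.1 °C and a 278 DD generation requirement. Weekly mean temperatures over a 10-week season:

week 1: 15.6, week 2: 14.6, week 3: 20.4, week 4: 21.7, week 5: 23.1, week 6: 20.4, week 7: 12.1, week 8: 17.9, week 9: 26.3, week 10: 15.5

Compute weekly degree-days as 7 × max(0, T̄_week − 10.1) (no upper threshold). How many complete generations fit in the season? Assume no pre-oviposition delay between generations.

2 generations

Weekly DD (7 × max(0, T̄ − 10.1)): 38.5, 31.5, 72.1, 81.2, 91.0, 72.1, 14.0, 54.6, 113.4, 37.8.
Season total = 606.2 DD.
Complete generations = ⌊606.2 / 278⌋ = 2.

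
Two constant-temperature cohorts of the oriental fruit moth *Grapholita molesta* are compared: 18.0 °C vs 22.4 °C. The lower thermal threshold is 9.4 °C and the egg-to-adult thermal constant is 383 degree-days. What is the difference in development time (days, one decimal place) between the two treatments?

15.1 days

At 18.0 °C: 383 / (18.0 − 9.4) = 383 / 8.6 = 44.535 d.
At 22.4 °C: 383 / (22.4 − 9.4) = 383 / 13.0 = 29.462 d.
Difference = |44.535 − 29.462| = 15.073 ≈ 15.1 days.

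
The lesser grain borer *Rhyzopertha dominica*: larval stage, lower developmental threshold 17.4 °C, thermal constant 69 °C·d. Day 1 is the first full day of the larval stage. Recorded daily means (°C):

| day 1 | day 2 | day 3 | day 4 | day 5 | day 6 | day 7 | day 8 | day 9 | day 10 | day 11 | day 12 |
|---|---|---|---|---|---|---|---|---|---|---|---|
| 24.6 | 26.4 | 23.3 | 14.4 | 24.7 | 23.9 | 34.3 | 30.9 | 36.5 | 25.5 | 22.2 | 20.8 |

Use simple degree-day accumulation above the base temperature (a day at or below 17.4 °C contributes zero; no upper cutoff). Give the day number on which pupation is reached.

day 9

Daily DD above 17.4 °C: 7.2, 9.0, 5.9, 0.0, 7.3, 6.5, 16.9, 13.5, 19.1, 8.1, 4.8, 3.4.
Cumulative: 7.2, 16.2, 22.1, 22.1, 29.4, 35.9, 52.8, 66.3, 85.4, 93.5, 98.3, 101.7.
The total first reaches 69 DD on day 9.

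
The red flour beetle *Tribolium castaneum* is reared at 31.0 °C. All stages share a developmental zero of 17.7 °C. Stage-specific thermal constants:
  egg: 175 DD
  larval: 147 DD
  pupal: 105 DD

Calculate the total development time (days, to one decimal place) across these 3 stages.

32.1 days

Daily accumulation at 31.0 °C = 31.0 − 17.7 = 13.3 DD/day.
Total K = 175 + 147 + 105 = 427 DD.
Total duration = 427 / 13.3 = 32.105 ≈ 32.1 days.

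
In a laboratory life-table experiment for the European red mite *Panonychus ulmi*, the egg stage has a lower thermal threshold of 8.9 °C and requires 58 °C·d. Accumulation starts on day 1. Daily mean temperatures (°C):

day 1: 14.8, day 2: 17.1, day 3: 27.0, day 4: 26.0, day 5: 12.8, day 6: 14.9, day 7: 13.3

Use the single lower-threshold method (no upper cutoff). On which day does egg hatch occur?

day 6

Daily DD above 8.9 °C: 5.9, 8.2, 18.1, 17.1, 3.9, 6.0, 4.4.
Cumulative: 5.9, 14.1, 32.2, 49.3, 53.2, 59.2, 63.6.
The total first reaches 58 DD on day 6.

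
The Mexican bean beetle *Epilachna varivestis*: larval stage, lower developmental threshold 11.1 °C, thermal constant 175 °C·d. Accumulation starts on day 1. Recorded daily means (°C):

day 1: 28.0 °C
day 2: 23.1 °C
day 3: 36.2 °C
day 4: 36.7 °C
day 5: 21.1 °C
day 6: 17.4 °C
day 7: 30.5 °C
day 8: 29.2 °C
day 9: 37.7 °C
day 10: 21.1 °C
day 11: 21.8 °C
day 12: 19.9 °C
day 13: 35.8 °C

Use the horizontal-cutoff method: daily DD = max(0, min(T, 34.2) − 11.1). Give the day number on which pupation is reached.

day 12

Daily DD above 11.1 °C (capped at 23.1): 16.9, 12.0, 23.1, 23.1, 10.0, 6.3, 19.4, 18.1, 23.1, 10.0, 10.7, 8.8, 23.1.
Cumulative: 16.9, 28.9, 52.0, 75.1, 85.1, 91.4, 110.8, 128.9, 152.0, 162.0, 172.7, 181.5, 204.6.
The total first reaches 175 DD on day 12.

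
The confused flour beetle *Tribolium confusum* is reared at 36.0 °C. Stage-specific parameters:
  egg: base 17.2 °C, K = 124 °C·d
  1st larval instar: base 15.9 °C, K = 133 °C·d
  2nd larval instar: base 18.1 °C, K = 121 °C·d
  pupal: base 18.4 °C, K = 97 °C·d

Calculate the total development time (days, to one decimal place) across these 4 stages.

25.5 days

egg: 124 / (36.0 − 17.2) = 124 / 18.8 = 6.596 d.
1st larval instar: 133 / (36.0 − 15.9) = 133 / 20.1 = 6.617 d.
2nd larval instar: 121 / (36.0 − 18.1) = 121 / 17.9 = 6.760 d.
pupal: 97 / (36.0 − 18.4) = 97 / 17.6 = 5.511 d.
Sum = 25.484 ≈ 25.5 days.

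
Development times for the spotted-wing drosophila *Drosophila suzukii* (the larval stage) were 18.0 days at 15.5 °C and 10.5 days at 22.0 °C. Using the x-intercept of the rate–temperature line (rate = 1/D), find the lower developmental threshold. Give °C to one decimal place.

Under the model K = D·(T − T_b), so D₁·(T₁ − T_b) = D₂·(T₂ − T_b).
18.0·(15.5 − T_b) = 10.5·(22.0 − T_b)
T_b = (18.0·15.5 − 10.5·22.0) / (18.0 − 10.5) = 48.00 / 7.5 = 6.400 °C ≈ 6.4 °C.

6.4 °C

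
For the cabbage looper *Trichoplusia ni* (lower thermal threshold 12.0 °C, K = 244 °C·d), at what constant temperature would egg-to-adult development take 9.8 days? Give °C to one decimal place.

36.9 °C

Required daily accumulation = 244 / 9.8 = 24.898 DD/day.
T = T_base + 24.898 = 12.0 + 24.898 = 36.898 ≈ 36.9 °C.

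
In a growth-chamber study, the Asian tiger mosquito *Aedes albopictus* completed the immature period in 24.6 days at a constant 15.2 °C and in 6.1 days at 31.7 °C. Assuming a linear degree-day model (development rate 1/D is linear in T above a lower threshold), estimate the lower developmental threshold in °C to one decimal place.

Linear rate model ⇒ the product D·(T − T_b) is constant across temperatures.
24.6·(15.2 − T_b) = 6.1·(31.7 − T_b)
T_b = (24.6·15.2 − 6.1·31.7) / (24.6 − 6.1) = 180.55 / 18.5 = 9.759 °C ≈ 9.8 °C.

9.8 °C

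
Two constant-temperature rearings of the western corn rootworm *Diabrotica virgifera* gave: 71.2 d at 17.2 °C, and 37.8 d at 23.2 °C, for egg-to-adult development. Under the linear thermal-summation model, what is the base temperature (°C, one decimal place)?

Equal thermal constants: D₁(T₁ − T_b) = D₂(T₂ − T_b).
71.2·(17.2 − T_b) = 37.8·(23.2 − T_b)
T_b = (71.2·17.2 − 37.8·23.2) / (71.2 − 37.8) = 347.68 / 33.4 = 10.410 °C ≈ 10.4 °C.

10.4 °C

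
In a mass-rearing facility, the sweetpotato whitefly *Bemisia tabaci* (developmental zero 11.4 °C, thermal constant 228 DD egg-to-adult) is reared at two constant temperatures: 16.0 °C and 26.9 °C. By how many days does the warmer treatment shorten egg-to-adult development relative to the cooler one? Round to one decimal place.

At 16.0 °C: 228 / (16.0 − 11.4) = 228 / 4.6 = 49.565 d.
At 26.9 °C: 228 / (26.9 − 11.4) = 228 / 15.5 = 14.710 d.
Difference = |49.565 − 14.710| = 34.856 ≈ 34.9 days.

34.9 days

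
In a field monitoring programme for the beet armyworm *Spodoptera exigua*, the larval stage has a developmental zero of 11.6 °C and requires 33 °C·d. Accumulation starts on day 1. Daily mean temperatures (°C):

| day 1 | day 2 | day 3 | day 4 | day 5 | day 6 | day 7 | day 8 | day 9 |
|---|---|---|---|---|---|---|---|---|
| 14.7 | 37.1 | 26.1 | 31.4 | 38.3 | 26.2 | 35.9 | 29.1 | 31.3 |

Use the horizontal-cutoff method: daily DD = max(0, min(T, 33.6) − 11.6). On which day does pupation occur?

day 3

Daily DD above 11.6 °C (capped at 22.0): 3.1, 22.0, 14.5, 19.8, 22.0, 14.6, 22.0, 17.5, 19.7.
Cumulative: 3.1, 25.1, 39.6, 59.4, 81.4, 96.0, 118.0, 135.5, 155.2.
The total first reaches 33 DD on day 3.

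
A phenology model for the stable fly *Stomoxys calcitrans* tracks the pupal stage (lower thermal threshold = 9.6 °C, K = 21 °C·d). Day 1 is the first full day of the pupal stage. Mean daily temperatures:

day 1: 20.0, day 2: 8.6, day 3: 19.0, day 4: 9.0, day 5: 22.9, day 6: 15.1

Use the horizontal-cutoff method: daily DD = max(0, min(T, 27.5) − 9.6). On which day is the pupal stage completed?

Daily DD above 9.6 °C (capped at 17.9): 10.4, 0.0, 9.4, 0.0, 13.3, 5.5.
Cumulative: 10.4, 10.4, 19.8, 19.8, 33.1, 38.6.
The total first reaches 21 DD on day 5.

day 5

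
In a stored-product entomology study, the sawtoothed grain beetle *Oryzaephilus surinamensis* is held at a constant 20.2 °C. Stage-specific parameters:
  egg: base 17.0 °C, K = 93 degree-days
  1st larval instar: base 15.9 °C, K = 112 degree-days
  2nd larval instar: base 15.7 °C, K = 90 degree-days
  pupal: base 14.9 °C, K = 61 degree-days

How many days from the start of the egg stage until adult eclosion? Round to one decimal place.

egg: 93 / (20.2 − 17.0) = 93 / 3.2 = 29.063 d.
1st larval instar: 112 / (20.2 − 15.9) = 112 / 4.3 = 26.047 d.
2nd larval instar: 90 / (20.2 − 15.7) = 90 / 4.5 = 20.000 d.
pupal: 61 / (20.2 − 14.9) = 61 / 5.3 = 11.509 d.
Sum = 86.618 ≈ 86.6 days.

86.6 days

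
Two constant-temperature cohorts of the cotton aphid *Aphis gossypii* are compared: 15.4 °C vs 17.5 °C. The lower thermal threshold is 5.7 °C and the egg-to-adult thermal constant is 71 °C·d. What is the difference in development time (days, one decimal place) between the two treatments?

At 15.4 °C: 71 / (15.4 − 5.7) = 71 / 9.7 = 7.320 d.
At 17.5 °C: 71 / (17.5 − 5.7) = 71 / 11.8 = 6.017 d.
Difference = |7.320 − 6.017| = 1.303 ≈ 1.3 days.

1.3 days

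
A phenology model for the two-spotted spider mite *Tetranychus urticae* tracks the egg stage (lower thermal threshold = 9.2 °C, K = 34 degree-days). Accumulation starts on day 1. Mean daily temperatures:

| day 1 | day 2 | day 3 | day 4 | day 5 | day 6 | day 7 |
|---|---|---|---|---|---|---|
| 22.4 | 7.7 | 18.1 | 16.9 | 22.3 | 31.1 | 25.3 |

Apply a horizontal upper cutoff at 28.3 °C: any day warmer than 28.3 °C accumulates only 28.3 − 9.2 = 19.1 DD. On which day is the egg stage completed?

day 5

Daily DD above 9.2 °C (capped at 19.1): 13.2, 0.0, 8.9, 7.7, 13.1, 19.1, 16.1.
Cumulative: 13.2, 13.2, 22.1, 29.8, 42.9, 62.0, 78.1.
The total first reaches 34 DD on day 5.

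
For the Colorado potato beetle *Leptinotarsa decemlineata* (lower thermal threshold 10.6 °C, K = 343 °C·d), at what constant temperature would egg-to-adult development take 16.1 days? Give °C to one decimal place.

31.9 °C

Required daily accumulation = 343 / 16.1 = 21.304 DD/day.
T = T_base + 21.304 = 10.6 + 21.304 = 31.904 ≈ 31.9 °C.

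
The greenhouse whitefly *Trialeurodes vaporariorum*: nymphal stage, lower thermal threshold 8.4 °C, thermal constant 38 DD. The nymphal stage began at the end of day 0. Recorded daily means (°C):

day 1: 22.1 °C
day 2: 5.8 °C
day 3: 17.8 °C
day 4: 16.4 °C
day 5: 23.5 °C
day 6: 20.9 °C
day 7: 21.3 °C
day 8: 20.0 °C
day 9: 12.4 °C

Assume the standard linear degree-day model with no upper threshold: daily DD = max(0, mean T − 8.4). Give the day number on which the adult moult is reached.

Daily DD above 8.4 °C: 13.7, 0.0, 9.4, 8.0, 15.1, 12.5, 12.9, 11.6, 4.0.
Cumulative: 13.7, 13.7, 23.1, 31.1, 46.2, 58.7, 71.6, 83.2, 87.2.
The total first reaches 38 DD on day 5.

day 5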